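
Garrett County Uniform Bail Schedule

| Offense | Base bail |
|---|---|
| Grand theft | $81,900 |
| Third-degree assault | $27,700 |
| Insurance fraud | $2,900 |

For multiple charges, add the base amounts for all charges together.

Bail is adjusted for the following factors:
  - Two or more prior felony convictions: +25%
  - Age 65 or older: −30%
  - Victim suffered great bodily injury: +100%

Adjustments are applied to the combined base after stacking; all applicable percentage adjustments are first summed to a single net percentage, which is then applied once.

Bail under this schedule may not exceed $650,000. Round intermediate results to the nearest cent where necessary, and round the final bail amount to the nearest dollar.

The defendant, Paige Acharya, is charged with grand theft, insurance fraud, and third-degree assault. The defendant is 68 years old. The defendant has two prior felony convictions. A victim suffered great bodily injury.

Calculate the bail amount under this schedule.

Base amounts from the schedule: grand theft $81,900; insurance fraud $2,900; third-degree assault $27,700.
Stacking rule: sum of all bases. $81,900 + $2,900 + $27,700 = $112,500.
Net percentage adjustment: +25% −30% +100% = +95%. $112,500 × 1.95 = $219,375.
$219,375 is within the $650,000 maximum.

$219,375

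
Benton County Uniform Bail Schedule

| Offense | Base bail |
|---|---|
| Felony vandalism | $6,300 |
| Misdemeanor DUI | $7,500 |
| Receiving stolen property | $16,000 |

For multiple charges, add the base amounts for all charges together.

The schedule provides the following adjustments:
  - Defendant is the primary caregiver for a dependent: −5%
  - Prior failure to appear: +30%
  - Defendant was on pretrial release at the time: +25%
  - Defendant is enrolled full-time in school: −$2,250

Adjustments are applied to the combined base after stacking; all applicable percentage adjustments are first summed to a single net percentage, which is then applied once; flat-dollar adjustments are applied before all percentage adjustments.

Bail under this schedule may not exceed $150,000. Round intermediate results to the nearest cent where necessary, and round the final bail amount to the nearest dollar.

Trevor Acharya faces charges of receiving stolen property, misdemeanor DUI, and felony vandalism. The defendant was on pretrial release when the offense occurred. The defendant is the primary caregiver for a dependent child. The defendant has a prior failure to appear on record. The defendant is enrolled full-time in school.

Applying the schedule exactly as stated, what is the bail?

Base amounts from the schedule: receiving stolen property $16,000; misdemeanor DUI $7,500; felony vandalism $6,300.
Stacking rule: sum of all bases. $16,000 + $7,500 + $6,300 = $29,800.
Defendant is enrolled full-time in school (−$2,250 flat): $29,800 − $2,250 = $27,550.
Net percentage adjustment: −5% +30% +25% = +50%. $27,550 × 1.5 = $41,325.
$41,325 is within the $150,000 maximum.

$41,325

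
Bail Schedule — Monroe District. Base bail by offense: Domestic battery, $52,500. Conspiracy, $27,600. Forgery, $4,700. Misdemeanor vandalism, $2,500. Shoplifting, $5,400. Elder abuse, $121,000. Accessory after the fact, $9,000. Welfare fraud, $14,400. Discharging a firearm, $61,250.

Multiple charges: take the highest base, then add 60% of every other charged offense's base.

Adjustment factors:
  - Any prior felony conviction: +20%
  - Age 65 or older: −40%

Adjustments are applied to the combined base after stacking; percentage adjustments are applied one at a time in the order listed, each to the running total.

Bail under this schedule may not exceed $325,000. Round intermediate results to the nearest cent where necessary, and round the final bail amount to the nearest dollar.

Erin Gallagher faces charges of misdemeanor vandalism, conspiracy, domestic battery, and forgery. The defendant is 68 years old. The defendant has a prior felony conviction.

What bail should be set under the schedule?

Base amounts from the schedule: misdemeanor vandalism $2,500; conspiracy $27,600; domestic battery $52,500; forgery $4,700.
Stacking rule: highest base plus 60% of each additional charge. Highest is domestic battery at $52,500. Additional: $2,500 × 60% = $1,500; $27,600 × 60% = $16,560; $4,700 × 60% = $2,820. Combined base = $52,500 + $20,880 = $73,380.
Any prior felony conviction (+20%): $73,380 × 1.2 = $88,056.
Age 65 or older (−40%): $88,056 × 0.6 = $52,833.60.
$52,833.60 is within the $325,000 maximum.
Rounded to the nearest dollar: $52,834.

$52,834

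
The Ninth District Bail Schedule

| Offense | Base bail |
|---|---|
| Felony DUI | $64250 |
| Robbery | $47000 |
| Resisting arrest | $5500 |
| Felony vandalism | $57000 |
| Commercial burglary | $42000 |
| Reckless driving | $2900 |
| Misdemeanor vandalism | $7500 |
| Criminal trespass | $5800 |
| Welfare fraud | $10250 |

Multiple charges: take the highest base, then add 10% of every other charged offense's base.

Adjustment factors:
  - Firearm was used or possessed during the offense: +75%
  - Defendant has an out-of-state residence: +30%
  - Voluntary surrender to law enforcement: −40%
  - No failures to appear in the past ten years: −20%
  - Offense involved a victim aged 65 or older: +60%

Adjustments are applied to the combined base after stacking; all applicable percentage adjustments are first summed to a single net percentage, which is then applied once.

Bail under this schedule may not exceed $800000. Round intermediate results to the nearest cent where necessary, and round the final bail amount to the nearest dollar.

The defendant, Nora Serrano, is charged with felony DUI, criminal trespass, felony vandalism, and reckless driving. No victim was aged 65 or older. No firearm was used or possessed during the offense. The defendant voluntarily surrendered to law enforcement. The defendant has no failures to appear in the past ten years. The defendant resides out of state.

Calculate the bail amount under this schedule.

Base amounts from the schedule: felony DUI $64250; criminal trespass $5800; felony vandalism $57000; reckless driving $2900.
Stacking rule: highest base plus 10% of each additional charge. Highest is felony DUI at $64250. Additional: $5800 × 10% = $580; $57000 × 10% = $5700; $2900 × 10% = $290. Combined base = $64250 + $6570 = $70820.
Net percentage adjustment: +30% −40% −20% = −30%. $70820 × 0.7 = $49574.
$49574 is within the $800000 maximum.

$49574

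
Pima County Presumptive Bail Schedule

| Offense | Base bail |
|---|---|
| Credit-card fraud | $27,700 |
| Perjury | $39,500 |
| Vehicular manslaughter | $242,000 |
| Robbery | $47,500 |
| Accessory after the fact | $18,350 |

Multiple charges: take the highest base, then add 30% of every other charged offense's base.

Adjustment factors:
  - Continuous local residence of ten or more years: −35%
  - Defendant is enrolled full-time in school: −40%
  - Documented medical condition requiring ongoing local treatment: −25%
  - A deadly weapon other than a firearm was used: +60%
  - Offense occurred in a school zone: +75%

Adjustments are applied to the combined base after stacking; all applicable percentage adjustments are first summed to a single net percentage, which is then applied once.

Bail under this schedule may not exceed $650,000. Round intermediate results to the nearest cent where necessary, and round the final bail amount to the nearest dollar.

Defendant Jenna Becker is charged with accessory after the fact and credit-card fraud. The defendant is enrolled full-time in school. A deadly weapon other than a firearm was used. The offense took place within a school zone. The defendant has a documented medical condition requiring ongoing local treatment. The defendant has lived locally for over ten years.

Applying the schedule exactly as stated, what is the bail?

Base amounts from the schedule: accessory after the fact $18,350; credit-card fraud $27,700.
Stacking rule: highest base plus 30% of each additional charge. Highest is credit-card fraud at $27,700. Additional: $18,350 × 30% = $5,505. Combined base = $27,700 + $5,505 = $33,205.
Net percentage adjustment: −35% −40% −25% +60% +75% = +35%. $33,205 × 1.35 = $44,826.75.
$44,826.75 is within the $650,000 maximum.
Rounded to the nearest dollar: $44,827.

$44,827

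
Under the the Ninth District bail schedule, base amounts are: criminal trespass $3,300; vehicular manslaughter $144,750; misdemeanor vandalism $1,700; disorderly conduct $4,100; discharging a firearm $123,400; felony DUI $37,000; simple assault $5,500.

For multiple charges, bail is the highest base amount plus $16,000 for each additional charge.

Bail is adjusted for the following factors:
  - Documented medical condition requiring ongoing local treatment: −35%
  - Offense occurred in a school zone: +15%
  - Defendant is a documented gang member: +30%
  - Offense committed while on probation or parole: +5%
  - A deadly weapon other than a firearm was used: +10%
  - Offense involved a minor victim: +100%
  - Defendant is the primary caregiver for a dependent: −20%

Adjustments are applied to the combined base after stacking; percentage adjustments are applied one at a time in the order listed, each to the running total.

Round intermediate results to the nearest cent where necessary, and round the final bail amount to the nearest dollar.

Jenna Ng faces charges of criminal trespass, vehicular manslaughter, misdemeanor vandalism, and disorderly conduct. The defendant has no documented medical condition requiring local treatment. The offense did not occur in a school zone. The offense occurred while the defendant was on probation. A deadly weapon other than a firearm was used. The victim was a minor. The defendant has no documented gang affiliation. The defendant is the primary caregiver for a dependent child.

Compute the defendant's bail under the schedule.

$356,202

Base amounts from the schedule: criminal trespass $3,300; vehicular manslaughter $144,750; misdemeanor vandalism $1,700; disorderly conduct $4,100.
Stacking rule: highest base plus $16,000 per additional charge. Highest is vehicular manslaughter at $144,750; 3 additional charges → +$48,000. Combined base = $192,750.
Offense committed while on probation or parole (+5%): $192,750 × 1.05 = $202,387.50.
A deadly weapon other than a firearm was used (+10%): $202,387.50 × 1.1 = $222,626.25.
Offense involved a minor victim (+100%): $222,626.25 × 2 = $445,252.50.
Defendant is the primary caregiver for a dependent (−20%): $445,252.50 × 0.8 = $356,202.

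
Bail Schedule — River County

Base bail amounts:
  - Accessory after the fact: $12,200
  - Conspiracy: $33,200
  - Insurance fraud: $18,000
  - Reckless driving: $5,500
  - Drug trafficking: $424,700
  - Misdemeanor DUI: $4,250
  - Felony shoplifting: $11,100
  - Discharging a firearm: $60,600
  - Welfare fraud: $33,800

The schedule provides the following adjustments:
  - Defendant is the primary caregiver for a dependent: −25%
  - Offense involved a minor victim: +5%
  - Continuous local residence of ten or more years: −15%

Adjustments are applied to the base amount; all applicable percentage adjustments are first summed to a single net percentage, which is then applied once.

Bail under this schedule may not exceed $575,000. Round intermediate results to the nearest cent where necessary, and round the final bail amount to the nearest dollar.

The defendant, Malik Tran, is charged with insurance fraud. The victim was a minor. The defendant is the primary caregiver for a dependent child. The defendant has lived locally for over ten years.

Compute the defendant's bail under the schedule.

Base amounts from the schedule: insurance fraud $18,000.
Single charge. Combined base = $18,000.
Net percentage adjustment: −25% +5% −15% = −35%. $18,000 × 0.65 = $11,700.
$11,700 is within the $575,000 maximum.

$11,700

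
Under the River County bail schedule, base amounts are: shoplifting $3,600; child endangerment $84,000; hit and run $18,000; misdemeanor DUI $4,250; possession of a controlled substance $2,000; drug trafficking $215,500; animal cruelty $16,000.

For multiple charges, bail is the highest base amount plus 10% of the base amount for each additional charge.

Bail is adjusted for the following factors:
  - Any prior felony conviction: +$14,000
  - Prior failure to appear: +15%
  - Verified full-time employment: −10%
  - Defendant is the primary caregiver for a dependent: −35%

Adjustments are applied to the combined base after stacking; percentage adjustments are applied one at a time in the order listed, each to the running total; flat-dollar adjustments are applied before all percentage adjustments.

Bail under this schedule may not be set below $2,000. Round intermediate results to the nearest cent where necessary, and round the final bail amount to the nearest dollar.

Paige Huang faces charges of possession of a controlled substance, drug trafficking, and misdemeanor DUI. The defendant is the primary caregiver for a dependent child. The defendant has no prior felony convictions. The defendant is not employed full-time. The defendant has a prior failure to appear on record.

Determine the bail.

$161,553

Base amounts from the schedule: possession of a controlled substance $2,000; drug trafficking $215,500; misdemeanor DUI $4,250.
Stacking rule: highest base plus 10% of each additional charge. Highest is drug trafficking at $215,500. Additional: $2,000 × 10% = $200; $4,250 × 10% = $425. Combined base = $215,500 + $625 = $216,125.
Prior failure to appear (+15%): $216,125 × 1.15 = $248,543.75.
Defendant is the primary caregiver for a dependent (−35%): $248,543.75 × 0.65 = $161,553.44.
$161,553.44 is at or above the $2,000 minimum.
Rounded to the nearest dollar: $161,553.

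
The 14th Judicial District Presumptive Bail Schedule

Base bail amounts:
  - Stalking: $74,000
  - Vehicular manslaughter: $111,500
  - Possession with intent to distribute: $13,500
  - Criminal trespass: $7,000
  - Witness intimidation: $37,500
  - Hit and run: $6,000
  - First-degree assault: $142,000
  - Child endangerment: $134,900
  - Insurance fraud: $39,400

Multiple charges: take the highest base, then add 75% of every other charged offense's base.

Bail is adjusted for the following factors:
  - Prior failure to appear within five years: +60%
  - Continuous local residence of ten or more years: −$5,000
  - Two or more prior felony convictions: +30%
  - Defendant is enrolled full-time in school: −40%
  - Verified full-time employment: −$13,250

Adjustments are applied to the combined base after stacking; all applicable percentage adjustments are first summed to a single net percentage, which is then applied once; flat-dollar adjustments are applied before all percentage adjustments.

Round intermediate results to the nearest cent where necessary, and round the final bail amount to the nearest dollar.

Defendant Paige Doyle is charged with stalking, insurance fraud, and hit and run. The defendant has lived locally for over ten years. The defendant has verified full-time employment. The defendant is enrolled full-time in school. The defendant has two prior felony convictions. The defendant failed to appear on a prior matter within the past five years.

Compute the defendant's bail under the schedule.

Base amounts from the schedule: stalking $74,000; insurance fraud $39,400; hit and run $6,000.
Stacking rule: highest base plus 75% of each additional charge. Highest is stalking at $74,000. Additional: $39,400 × 75% = $29,550; $6,000 × 75% = $4,500. Combined base = $74,000 + $34,050 = $108,050.
Continuous local residence of ten or more years (−$5,000 flat): $108,050 − $5,000 = $103,050.
Verified full-time employment (−$13,250 flat): $103,050 − $13,250 = $89,800.
Net percentage adjustment: +60% +30% −40% = +50%. $89,800 × 1.5 = $134,700.

$134,700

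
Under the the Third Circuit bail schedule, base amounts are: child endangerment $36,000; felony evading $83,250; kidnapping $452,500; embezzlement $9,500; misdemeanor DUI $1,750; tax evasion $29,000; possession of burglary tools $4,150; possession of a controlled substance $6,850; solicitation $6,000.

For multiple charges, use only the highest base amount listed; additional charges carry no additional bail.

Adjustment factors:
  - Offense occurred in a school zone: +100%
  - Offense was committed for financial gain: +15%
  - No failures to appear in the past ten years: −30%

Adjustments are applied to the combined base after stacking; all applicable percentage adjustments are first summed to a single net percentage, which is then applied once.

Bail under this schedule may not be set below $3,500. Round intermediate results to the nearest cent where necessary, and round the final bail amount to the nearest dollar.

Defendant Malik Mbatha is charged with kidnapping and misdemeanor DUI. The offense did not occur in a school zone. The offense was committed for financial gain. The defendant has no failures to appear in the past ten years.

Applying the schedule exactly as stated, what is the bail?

Base amounts from the schedule: kidnapping $452,500; misdemeanor DUI $1,750.
Stacking rule: use the highest base only. Highest is kidnapping at $452,500. Combined base = $452,500.
Net percentage adjustment: +15% −30% = −15%. $452,500 × 0.85 = $384,625.
$384,625 is at or above the $3,500 minimum.

$384,625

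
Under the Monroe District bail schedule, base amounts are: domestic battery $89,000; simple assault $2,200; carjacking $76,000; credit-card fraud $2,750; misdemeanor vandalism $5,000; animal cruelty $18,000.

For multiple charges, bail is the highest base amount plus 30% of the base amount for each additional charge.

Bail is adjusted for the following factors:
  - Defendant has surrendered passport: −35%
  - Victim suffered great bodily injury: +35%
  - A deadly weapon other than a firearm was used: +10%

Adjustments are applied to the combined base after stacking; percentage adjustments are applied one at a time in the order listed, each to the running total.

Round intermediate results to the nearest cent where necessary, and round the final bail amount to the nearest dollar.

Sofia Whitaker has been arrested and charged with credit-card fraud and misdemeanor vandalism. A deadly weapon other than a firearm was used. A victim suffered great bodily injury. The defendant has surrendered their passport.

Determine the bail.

Base amounts from the schedule: credit-card fraud $2,750; misdemeanor vandalism $5,000.
Stacking rule: highest base plus 30% of each additional charge. Highest is misdemeanor vandalism at $5,000. Additional: $2,750 × 30% = $825. Combined base = $5,000 + $825 = $5,825.
Defendant has surrendered passport (−35%): $5,825 × 0.65 = $3,786.25.
Victim suffered great bodily injury (+35%): $3,786.25 × 1.35 = $5,111.44.
A deadly weapon other than a firearm was used (+10%): $5,111.44 × 1.1 = $5,622.58.
Rounded to the nearest dollar: $5,623.

$5,623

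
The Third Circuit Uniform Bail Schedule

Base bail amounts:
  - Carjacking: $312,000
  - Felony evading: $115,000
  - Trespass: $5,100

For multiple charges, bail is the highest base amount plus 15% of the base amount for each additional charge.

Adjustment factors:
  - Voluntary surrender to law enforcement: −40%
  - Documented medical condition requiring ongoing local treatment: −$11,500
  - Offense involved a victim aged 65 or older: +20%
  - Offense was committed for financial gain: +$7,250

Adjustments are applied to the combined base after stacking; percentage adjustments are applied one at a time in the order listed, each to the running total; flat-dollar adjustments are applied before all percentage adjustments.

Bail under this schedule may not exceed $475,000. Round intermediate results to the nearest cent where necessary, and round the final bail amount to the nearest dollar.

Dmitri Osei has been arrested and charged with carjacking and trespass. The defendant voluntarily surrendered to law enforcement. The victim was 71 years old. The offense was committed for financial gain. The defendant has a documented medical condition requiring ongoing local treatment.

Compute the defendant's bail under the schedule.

$222,131

Base amounts from the schedule: carjacking $312,000; trespass $5,100.
Stacking rule: highest base plus 15% of each additional charge. Highest is carjacking at $312,000. Additional: $5,100 × 15% = $765. Combined base = $312,000 + $765 = $312,765.
Documented medical condition requiring ongoing local treatment (−$11,500 flat): $312,765 − $11,500 = $301,265.
Offense was committed for financial gain (+$7,250 flat): $301,265 + $7,250 = $308,515.
Voluntary surrender to law enforcement (−40%): $308,515 × 0.6 = $185,109.
Offense involved a victim aged 65 or older (+20%): $185,109 × 1.2 = $222,130.80.
$222,130.80 is within the $475,000 maximum.
Rounded to the nearest dollar: $222,131.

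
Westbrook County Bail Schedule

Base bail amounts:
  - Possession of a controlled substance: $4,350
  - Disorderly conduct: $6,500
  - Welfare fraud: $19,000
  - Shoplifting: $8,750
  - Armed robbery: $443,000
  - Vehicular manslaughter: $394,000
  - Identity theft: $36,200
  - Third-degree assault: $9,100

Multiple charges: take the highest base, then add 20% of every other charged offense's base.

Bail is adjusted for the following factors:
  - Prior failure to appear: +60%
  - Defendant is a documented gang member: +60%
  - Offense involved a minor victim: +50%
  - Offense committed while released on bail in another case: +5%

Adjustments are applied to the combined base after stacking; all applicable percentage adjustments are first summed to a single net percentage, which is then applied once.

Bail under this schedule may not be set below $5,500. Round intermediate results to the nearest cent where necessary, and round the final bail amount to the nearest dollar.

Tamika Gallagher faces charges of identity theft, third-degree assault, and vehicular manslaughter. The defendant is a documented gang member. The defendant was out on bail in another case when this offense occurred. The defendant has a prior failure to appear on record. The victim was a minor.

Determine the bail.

$1,108,415

Base amounts from the schedule: identity theft $36,200; third-degree assault $9,100; vehicular manslaughter $394,000.
Stacking rule: highest base plus 20% of each additional charge. Highest is vehicular manslaughter at $394,000. Additional: $36,200 × 20% = $7,240; $9,100 × 20% = $1,820. Combined base = $394,000 + $9,060 = $403,060.
Net percentage adjustment: +60% +60% +50% +5% = +175%. $403,060 × 2.75 = $1,108,415.
$1,108,415 is at or above the $5,500 minimum.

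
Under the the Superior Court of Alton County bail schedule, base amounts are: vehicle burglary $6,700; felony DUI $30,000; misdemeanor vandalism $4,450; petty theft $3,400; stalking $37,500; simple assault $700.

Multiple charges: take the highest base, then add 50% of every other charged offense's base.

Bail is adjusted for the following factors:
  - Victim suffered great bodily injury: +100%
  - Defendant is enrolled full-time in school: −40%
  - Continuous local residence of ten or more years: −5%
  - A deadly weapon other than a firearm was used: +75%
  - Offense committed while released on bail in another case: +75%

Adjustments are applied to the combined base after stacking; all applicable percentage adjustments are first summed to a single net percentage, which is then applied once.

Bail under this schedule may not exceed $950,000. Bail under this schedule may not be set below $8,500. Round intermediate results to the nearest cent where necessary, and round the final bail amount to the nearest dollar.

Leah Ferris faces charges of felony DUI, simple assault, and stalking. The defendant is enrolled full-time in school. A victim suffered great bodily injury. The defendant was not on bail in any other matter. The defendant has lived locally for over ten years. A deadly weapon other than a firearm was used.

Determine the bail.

Base amounts from the schedule: felony DUI $30,000; simple assault $700; stalking $37,500.
Stacking rule: highest base plus 50% of each additional charge. Highest is stalking at $37,500. Additional: $30,000 × 50% = $15,000; $700 × 50% = $350. Combined base = $37,500 + $15,350 = $52,850.
Net percentage adjustment: +100% −40% −5% +75% = +130%. $52,850 × 2.3 = $121,555.
$121,555 is within the $950,000 maximum.
$121,555 is at or above the $8,500 minimum.

$121,555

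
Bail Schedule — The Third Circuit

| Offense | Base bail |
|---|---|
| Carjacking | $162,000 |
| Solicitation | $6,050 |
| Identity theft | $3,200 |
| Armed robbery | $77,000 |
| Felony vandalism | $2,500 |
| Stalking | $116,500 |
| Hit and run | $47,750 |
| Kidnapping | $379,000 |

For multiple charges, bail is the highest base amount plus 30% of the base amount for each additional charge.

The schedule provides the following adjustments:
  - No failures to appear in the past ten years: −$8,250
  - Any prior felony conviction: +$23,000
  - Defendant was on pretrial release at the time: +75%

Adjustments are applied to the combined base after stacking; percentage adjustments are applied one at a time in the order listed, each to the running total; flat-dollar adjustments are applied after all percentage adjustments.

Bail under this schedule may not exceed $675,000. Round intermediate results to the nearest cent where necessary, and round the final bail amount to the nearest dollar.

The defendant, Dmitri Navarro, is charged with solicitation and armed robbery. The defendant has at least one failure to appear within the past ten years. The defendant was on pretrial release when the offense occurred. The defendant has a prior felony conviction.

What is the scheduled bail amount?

$160,926

Base amounts from the schedule: solicitation $6,050; armed robbery $77,000.
Stacking rule: highest base plus 30% of each additional charge. Highest is armed robbery at $77,000. Additional: $6,050 × 30% = $1,815. Combined base = $77,000 + $1,815 = $78,815.
Defendant was on pretrial release at the time (+75%): $78,815 × 1.75 = $137,926.25.
Any prior felony conviction (+$23,000 flat): $137,926.25 + $23,000 = $160,926.25.
$160,926.25 is within the $675,000 maximum.
Rounded to the nearest dollar: $160,926.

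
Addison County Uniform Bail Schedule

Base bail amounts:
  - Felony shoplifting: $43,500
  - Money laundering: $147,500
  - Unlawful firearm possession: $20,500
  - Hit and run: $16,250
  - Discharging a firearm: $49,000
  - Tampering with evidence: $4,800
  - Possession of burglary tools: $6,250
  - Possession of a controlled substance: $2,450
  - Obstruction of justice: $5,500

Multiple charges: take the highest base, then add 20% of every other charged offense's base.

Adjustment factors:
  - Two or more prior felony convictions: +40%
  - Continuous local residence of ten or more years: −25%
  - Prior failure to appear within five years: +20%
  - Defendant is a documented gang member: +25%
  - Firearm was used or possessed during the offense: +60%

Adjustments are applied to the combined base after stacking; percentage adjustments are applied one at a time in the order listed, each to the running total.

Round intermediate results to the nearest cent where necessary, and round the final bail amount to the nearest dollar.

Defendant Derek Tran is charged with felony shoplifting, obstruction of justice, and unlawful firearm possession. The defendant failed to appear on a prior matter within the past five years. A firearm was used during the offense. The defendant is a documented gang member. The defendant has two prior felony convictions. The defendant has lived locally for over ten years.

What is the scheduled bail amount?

$122,724

Base amounts from the schedule: felony shoplifting $43,500; obstruction of justice $5,500; unlawful firearm possession $20,500.
Stacking rule: highest base plus 20% of each additional charge. Highest is felony shoplifting at $43,500. Additional: $5,500 × 20% = $1,100; $20,500 × 20% = $4,100. Combined base = $43,500 + $5,200 = $48,700.
Two or more prior felony convictions (+40%): $48,700 × 1.4 = $68,180.
Continuous local residence of ten or more years (−25%): $68,180 × 0.75 = $51,135.
Prior failure to appear within five years (+20%): $51,135 × 1.2 = $61,362.
Defendant is a documented gang member (+25%): $61,362 × 1.25 = $76,702.50.
Firearm was used or possessed during the offense (+60%): $76,702.50 × 1.6 = $122,724.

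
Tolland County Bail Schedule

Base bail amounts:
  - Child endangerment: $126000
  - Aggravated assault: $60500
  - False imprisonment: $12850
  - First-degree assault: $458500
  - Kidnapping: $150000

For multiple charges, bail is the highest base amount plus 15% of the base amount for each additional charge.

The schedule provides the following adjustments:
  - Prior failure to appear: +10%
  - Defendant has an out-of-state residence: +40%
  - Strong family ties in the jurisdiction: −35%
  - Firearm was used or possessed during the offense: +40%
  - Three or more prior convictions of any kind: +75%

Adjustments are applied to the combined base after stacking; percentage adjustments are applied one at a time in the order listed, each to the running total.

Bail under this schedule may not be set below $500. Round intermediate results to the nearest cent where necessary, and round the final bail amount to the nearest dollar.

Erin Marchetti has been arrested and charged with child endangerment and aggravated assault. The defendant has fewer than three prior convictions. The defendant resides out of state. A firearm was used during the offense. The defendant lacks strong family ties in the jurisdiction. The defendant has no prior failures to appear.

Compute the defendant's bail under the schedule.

$264747

Base amounts from the schedule: child endangerment $126000; aggravated assault $60500.
Stacking rule: highest base plus 15% of each additional charge. Highest is child endangerment at $126000. Additional: $60500 × 15% = $9075. Combined base = $126000 + $9075 = $135075.
Defendant has an out-of-state residence (+40%): $135075 × 1.4 = $189105.
Firearm was used or possessed during the offense (+40%): $189105 × 1.4 = $264747.
$264747 is at or above the $500 minimum.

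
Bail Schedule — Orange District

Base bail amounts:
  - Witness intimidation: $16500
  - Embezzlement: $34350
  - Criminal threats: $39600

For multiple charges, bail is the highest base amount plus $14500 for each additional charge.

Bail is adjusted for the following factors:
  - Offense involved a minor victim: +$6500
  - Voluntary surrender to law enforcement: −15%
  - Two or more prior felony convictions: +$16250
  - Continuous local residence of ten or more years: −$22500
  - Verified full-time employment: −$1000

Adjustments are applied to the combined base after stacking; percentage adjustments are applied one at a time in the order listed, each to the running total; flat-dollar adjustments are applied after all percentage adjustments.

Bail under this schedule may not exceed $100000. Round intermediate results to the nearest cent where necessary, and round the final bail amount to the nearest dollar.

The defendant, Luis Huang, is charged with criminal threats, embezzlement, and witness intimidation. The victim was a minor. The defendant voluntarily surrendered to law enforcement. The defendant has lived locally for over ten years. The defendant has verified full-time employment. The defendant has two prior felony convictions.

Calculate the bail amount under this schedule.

Base amounts from the schedule: criminal threats $39600; embezzlement $34350; witness intimidation $16500.
Stacking rule: highest base plus $14500 per additional charge. Highest is criminal threats at $39600; 2 additional charges → +$29000. Combined base = $68600.
Voluntary surrender to law enforcement (−15%): $68600 × 0.85 = $58310.
Offense involved a minor victim (+$6500 flat): $58310 + $6500 = $64810.
Two or more prior felony convictions (+$16250 flat): $64810 + $16250 = $81060.
Continuous local residence of ten or more years (−$22500 flat): $81060 − $22500 = $58560.
Verified full-time employment (−$1000 flat): $58560 − $1000 = $57560.
$57560 is within the $100000 maximum.

$57560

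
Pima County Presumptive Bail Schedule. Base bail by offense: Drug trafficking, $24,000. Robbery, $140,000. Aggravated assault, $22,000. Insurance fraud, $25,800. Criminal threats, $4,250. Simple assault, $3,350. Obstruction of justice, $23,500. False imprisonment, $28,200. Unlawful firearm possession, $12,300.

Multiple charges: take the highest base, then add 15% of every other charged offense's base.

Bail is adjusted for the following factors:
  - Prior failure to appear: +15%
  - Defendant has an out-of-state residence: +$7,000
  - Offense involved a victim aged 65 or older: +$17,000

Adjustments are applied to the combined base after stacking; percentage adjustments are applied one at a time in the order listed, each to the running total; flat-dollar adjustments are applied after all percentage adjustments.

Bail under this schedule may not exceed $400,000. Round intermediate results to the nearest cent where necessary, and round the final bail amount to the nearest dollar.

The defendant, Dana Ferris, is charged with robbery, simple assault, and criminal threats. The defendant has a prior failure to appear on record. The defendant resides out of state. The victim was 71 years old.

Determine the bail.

$186,311

Base amounts from the schedule: robbery $140,000; simple assault $3,350; criminal threats $4,250.
Stacking rule: highest base plus 15% of each additional charge. Highest is robbery at $140,000. Additional: $3,350 × 15% = $502.50; $4,250 × 15% = $637.50. Combined base = $140,000 + $1,140 = $141,140.
Prior failure to appear (+15%): $141,140 × 1.15 = $162,311.
Defendant has an out-of-state residence (+$7,000 flat): $162,311 + $7,000 = $169,311.
Offense involved a victim aged 65 or older (+$17,000 flat): $169,311 + $17,000 = $186,311.
$186,311 is within the $400,000 maximum.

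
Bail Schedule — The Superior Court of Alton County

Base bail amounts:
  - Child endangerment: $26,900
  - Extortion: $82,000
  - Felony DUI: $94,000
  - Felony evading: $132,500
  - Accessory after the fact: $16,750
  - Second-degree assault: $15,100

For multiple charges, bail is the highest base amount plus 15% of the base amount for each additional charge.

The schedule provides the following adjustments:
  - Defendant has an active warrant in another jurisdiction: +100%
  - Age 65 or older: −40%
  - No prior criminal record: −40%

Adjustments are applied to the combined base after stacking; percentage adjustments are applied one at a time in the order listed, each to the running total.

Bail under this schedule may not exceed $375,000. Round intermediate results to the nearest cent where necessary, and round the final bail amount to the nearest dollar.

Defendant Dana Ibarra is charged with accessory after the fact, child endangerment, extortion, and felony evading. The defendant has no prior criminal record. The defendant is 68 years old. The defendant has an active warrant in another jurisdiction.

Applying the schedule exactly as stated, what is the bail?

$108,970

Base amounts from the schedule: accessory after the fact $16,750; child endangerment $26,900; extortion $82,000; felony evading $132,500.
Stacking rule: highest base plus 15% of each additional charge. Highest is felony evading at $132,500. Additional: $16,750 × 15% = $2,512.50; $26,900 × 15% = $4,035; $82,000 × 15% = $12,300. Combined base = $132,500 + $18,847.50 = $151,347.50.
Defendant has an active warrant in another jurisdiction (+100%): $151,347.50 × 2 = $302,695.
Age 65 or older (−40%): $302,695 × 0.6 = $181,617.
No prior criminal record (−40%): $181,617 × 0.6 = $108,970.20.
$108,970.20 is within the $375,000 maximum.
Rounded to the nearest dollar: $108,970.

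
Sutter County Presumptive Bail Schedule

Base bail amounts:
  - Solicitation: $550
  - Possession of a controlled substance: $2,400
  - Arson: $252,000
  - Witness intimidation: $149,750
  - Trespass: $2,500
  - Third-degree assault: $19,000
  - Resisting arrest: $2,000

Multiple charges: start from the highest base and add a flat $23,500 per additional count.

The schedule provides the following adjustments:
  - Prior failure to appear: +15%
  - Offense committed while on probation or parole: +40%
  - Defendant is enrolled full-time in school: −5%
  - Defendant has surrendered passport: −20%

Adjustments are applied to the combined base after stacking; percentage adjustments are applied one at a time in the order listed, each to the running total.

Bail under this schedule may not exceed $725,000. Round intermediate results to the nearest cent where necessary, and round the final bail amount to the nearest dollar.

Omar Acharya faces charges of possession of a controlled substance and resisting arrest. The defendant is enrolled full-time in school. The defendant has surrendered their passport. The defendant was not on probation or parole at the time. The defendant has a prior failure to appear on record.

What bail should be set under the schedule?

$22,637

Base amounts from the schedule: possession of a controlled substance $2,400; resisting arrest $2,000.
Stacking rule: highest base plus $23,500 per additional charge. Highest is possession of a controlled substance at $2,400; 1 additional charge → +$23,500. Combined base = $25,900.
Prior failure to appear (+15%): $25,900 × 1.15 = $29,785.
Defendant is enrolled full-time in school (−5%): $29,785 × 0.95 = $28,295.75.
Defendant has surrendered passport (−20%): $28,295.75 × 0.8 = $22,636.60.
$22,636.60 is within the $725,000 maximum.
Rounded to the nearest dollar: $22,637.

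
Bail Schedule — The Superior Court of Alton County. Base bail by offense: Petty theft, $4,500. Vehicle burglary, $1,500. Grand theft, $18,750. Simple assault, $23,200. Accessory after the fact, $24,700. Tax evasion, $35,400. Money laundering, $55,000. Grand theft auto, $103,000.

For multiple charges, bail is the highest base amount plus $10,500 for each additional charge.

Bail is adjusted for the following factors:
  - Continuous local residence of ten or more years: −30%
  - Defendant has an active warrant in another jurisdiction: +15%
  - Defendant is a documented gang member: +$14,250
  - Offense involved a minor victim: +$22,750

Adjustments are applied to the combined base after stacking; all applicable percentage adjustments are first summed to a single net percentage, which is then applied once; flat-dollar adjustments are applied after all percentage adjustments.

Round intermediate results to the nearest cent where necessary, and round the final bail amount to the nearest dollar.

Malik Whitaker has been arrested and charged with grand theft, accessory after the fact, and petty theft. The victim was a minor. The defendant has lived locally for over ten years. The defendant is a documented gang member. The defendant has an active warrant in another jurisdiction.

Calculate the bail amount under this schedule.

$75,845

Base amounts from the schedule: grand theft $18,750; accessory after the fact $24,700; petty theft $4,500.
Stacking rule: highest base plus $10,500 per additional charge. Highest is accessory after the fact at $24,700; 2 additional charges → +$21,000. Combined base = $45,700.
Net percentage adjustment: −30% +15% = −15%. $45,700 × 0.85 = $38,845.
Defendant is a documented gang member (+$14,250 flat): $38,845 + $14,250 = $53,095.
Offense involved a minor victim (+$22,750 flat): $53,095 + $22,750 = $75,845.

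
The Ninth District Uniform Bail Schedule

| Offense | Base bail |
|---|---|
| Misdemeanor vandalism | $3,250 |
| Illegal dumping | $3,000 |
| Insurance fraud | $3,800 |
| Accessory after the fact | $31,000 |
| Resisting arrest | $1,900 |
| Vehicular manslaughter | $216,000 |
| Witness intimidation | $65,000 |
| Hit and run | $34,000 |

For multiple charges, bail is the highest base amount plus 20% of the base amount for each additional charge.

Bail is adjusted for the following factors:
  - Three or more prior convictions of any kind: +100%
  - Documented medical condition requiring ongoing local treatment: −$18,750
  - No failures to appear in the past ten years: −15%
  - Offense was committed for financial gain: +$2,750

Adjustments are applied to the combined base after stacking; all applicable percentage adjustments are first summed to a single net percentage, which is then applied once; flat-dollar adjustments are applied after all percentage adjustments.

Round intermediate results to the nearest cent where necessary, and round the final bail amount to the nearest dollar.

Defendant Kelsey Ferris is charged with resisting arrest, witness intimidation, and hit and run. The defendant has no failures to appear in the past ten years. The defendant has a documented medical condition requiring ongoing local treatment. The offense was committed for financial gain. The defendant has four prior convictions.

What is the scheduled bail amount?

$117,533

Base amounts from the schedule: resisting arrest $1,900; witness intimidation $65,000; hit and run $34,000.
Stacking rule: highest base plus 20% of each additional charge. Highest is witness intimidation at $65,000. Additional: $1,900 × 20% = $380; $34,000 × 20% = $6,800. Combined base = $65,000 + $7,180 = $72,180.
Net percentage adjustment: +100% −15% = +85%. $72,180 × 1.85 = $133,533.
Documented medical condition requiring ongoing local treatment (−$18,750 flat): $133,533 − $18,750 = $114,783.
Offense was committed for financial gain (+$2,750 flat): $114,783 + $2,750 = $117,533.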